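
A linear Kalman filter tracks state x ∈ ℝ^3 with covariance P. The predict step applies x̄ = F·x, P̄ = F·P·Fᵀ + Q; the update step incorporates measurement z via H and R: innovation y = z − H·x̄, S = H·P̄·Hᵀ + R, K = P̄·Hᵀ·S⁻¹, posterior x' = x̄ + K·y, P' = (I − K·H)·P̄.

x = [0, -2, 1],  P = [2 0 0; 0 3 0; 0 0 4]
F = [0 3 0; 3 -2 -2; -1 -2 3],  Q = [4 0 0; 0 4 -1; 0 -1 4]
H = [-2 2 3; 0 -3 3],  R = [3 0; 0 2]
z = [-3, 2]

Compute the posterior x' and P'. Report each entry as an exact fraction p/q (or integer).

x' = [398926/1150551, -963182/1150551, -194438/1150551]
P' = [6093961/1150551 2306074/1150551 2330698/1150551; 2306074/1150551 1099207/1150551 955999/1150551; 2330698/1150551 955999/1150551 1068049/1150551]

x̄ = F·x = [-6, 2, 7]
P̄ = F·P·Fᵀ + Q = [31 -18 -18; -18 50 -19; -18 -19 54]
y = z − H·x̄ = [-40, -13]
S = H·P̄·Hᵀ + R = [945 243; 243 1280]
K = P̄·Hᵀ·S⁻¹ = [-194560/1150551 1368/42613; 151421/1150551 -7956/42613; 151583/1150551 6225/42613]
x' = x̄ + K·y = [398926/1150551, -963182/1150551, -194438/1150551]
P' = (I − K·H)·P̄ = [6093961/1150551 2306074/1150551 2330698/1150551; 2306074/1150551 1099207/1150551 955999/1150551; 2330698/1150551 955999/1150551 1068049/1150551]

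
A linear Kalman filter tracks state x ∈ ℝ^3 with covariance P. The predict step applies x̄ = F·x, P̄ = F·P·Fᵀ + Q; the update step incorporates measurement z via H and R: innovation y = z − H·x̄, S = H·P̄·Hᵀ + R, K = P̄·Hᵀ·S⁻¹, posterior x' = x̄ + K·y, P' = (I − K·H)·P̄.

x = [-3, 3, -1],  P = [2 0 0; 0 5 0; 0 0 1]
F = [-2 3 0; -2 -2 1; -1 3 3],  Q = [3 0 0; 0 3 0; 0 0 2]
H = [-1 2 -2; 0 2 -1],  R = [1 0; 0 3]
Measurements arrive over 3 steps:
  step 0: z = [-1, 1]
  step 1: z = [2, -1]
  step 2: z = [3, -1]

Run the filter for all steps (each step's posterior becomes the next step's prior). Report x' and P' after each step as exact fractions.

step 0: x̄ = F·x = [15, -1, 9]
step 0: P̄ = F·P·Fᵀ + Q = [56 -22 49; -22 32 -23; 49 -23 58]
step 0: y = z − H·x̄ = [34, 12]
step 0: S = H·P̄·Hᵀ + R = [885 475; 475 281]
step 0: K = P̄·Hᵀ·S⁻¹ = [-11463/23060 2349/4612; -4233/23060 2859/4612; -9891/23060 1637/4612]
step 0: x' = x̄ + K·y = [48549/11530, 2279/11530, -15267/11530]
step 0: P' = (I − K·H)·P̄ = [113971/23060 -16019/23060 -67273/23060; -16019/23060 53011/23060 63137/23060; -67273/23060 63137/23060 101719/23060]
step 1: x̄ = F·x = [-90261/11530, -116923/11530, -87513/11530]
step 1: P̄ = F·P·Fᵀ + Q = [1194391/23060 493813/23060 1821083/23060; 493813/23060 727219/23060 560609/23060; 1821083/23060 560609/23060 3188879/23060]
step 1: y = z − H·x̄ = [-8381/11530, 134803/11530]
step 1: S = H·P̄·Hᵀ + R = [17706051/23060 6756437/23060; 6756437/23060 3924499/23060]
step 1: K = P̄·Hᵀ·S⁻¹ = [-410838081/1033735408 487763559/1033735408; -289217103/1033735408 733357257/1033735408; -598703517/1033735408 486097259/1033735408]
step 1: x' = x̄ + K·y = [-2091133275/1033735408, -1698591349/1033735408, -1727682895/1033735408]
step 1: P' = (I − K·H)·P̄ = [2598733493/1033735408 369342971/1033735408 -724604735/1033735408; 369342971/1033735408 2160008837/1033735408 2119945903/1033735408; -724604735/1033735408 2119945903/1033735408 2781600029/1033735408]
step 2: x̄ = F·x = [-913507497/1033735408, 5851766353/1033735408, -8187689457/1033735408]
step 2: P̄ = F·P·Fᵀ + Q = [28504104077/1033735408 4505242187/1033735408 44740601317/1033735408; 4505242187/1033735408 22291154669/1033735408 -2182762397/1033735408; 44740601317/1033735408 -2182762397/1033735408 89431280941/1033735408]
step 2: y = z − H·x̄ = [-25891212893/1033735408, -20924957571/1033735408]
step 2: S = H·P̄·Hᵀ + R = [654831117621/1033735408 316853871883/1033735408; 316853871883/1033735408 190428155429/1033735408]
step 2: K = P̄·Hᵀ·S⁻¹ = [-9122884286088/23508825885965 10768618254321/23508825885965; -1229439021315/4701765177193 3200319294000/4701765177193; -13244951828799/23508825885965 10458860406898/23508825885965]
step 2: x' = x̄ + K·y = [-1465673411352/3358403697995, -1053218768996/671680739599, -9453414981651/3358403697995]
step 2: P' = (I − K·H)·P̄ = [58716490289344/23508825885965 1501810352267/4701765177193 -17287751240293/23508825885965; 1501810352267/4701765177193 9464772216524/4701765177193 9328586551048/4701765177193; -17287751240293/23508825885965 9328586551048/4701765177193 61909284289786/23508825885965]

step 0: x' = [48549/11530, 2279/11530, -15267/11530], P' = [113971/23060 -16019/23060 -67273/23060; -16019/23060 53011/23060 63137/23060; -67273/23060 63137/23060 101719/23060]
step 1: x' = [-2091133275/1033735408, -1698591349/1033735408, -1727682895/1033735408], P' = [2598733493/1033735408 369342971/1033735408 -724604735/1033735408; 369342971/1033735408 2160008837/1033735408 2119945903/1033735408; -724604735/1033735408 2119945903/1033735408 2781600029/1033735408]
step 2: x' = [-1465673411352/3358403697995, -1053218768996/671680739599, -9453414981651/3358403697995], P' = [58716490289344/23508825885965 1501810352267/4701765177193 -17287751240293/23508825885965; 1501810352267/4701765177193 9464772216524/4701765177193 9328586551048/4701765177193; -17287751240293/23508825885965 9328586551048/4701765177193 61909284289786/23508825885965]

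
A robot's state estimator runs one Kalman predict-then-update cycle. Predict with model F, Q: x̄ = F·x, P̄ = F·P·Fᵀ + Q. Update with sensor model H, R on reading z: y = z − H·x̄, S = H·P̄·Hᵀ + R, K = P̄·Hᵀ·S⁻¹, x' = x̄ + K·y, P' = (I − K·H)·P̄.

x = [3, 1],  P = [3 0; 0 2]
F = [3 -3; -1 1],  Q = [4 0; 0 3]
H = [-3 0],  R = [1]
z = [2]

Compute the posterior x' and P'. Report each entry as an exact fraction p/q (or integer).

x' = [-144/221, 8/221]
P' = [49/442 -15/442; -15/442 1511/442]

x̄ = F·x = [6, -2]
P̄ = F·P·Fᵀ + Q = [49 -15; -15 8]
y = z − H·x̄ = [20]
S = H·P̄·Hᵀ + R = [442]
K = P̄·Hᵀ·S⁻¹ = [-147/442; 45/442]
x' = x̄ + K·y = [-144/221, 8/221]
P' = (I − K·H)·P̄ = [49/442 -15/442; -15/442 1511/442]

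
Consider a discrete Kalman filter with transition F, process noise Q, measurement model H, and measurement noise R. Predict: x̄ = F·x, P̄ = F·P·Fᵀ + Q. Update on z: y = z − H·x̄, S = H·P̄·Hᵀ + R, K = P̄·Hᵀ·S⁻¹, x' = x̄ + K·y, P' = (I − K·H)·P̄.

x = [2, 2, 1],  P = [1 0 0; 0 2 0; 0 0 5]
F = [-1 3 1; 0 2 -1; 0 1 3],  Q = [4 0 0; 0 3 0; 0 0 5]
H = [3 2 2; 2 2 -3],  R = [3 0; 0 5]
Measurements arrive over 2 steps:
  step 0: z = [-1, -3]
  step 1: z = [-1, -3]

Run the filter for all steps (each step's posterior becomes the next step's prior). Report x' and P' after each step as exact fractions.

step 0: x' = [-245891/222363, 4231/7173, 140813/222363], P' = [766073/444726 -14567/7173 -122129/444726; -14567/7173 20341/7173 2126/7173; -122129/444726 2126/7173 159647/444726]
step 1: x' = [1539281489/57041002145, -53269125896/57041002145, 24632910697/57041002145], P' = [84366767246/57041002145 -96064555584/57041002145 -14875829232/57041002145; -96064555584/57041002145 133751532396/57041002145 15807571593/57041002145; -14875829232/57041002145 15807571593/57041002145 20147285979/57041002145]

step 0: x̄ = F·x = [5, 3, 5]
step 0: P̄ = F·P·Fᵀ + Q = [28 7 21; 7 16 -11; 21 -11 52]
step 0: y = z − H·x̄ = [-32, -4]
step 0: S = H·P̄·Hᵀ + R = [775 -93; -93 585]
step 0: K = P̄·Hᵀ·S⁻¹ = [27517/148242 595/14346; 137/2391 1034/7173; 24059/148242 -2965/14346]
step 0: x' = x̄ + K·y = [-245891/222363, 4231/7173, 140813/222363]
step 0: P' = (I − K·H)·P̄ = [766073/444726 -14567/7173 -122129/444726; -14567/7173 20341/7173 2126/7173; -122129/444726 2126/7173 159647/444726]
step 1: x̄ = F·x = [780187/222363, 13501/24707, 553600/222363]
step 1: P̄ = F·P·Fᵀ + Q = [10254478/222363 497754/24707 3425014/222363; 497754/24707 667905/49414 300267/49414; 3425014/222363 300267/49414 5712467/444726]
step 1: y = z − H·x̄ = [-3913142/222363, -809681/222363]
step 1: S = H·P̄·Hᵀ + R = [222071827/222363 81382144/222363; 81382144/222363 116763641/444726]
step 1: K = P̄·Hᵀ·S⁻¹ = [10406510702/57041002145 4246382204/57041002145; 3641513742/57041002145 5590247769/57041002145; 9094075816/57041002145 -11715674643/57041002145]
step 1: x' = x̄ + K·y = [1539281489/57041002145, -53269125896/57041002145, 24632910697/57041002145]
step 1: P' = (I − K·H)·P̄ = [84366767246/57041002145 -96064555584/57041002145 -14875829232/57041002145; -96064555584/57041002145 133751532396/57041002145 15807571593/57041002145; -14875829232/57041002145 15807571593/57041002145 20147285979/57041002145]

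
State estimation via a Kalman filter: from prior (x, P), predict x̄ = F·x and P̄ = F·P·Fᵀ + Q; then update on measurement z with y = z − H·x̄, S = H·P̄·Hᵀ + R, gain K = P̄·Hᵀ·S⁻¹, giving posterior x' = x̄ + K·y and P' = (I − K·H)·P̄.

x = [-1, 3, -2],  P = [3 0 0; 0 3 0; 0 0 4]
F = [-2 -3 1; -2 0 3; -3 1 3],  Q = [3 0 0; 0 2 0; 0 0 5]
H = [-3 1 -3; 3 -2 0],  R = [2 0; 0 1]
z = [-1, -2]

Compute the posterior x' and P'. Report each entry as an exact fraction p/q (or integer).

x' = [-648525/305336, -165195/76334, 526659/305336]
P' = [772553/305336 281895/76334 -367887/305336; 281895/76334 215072/38167 -127725/76334; -367887/305336 -127725/76334 250873/305336]

x̄ = F·x = [-9, -4, 0]
P̄ = F·P·Fᵀ + Q = [46 24 21; 24 50 54; 21 54 71]
y = z − H·x̄ = [-24, 17]
S = H·P̄·Hᵀ + R = [1015 -163; -163 327]
K = P̄·Hᵀ·S⁻¹ = [-43209/305336 62499/305336; -16183/76334 -14603/76334; -79929/305336 -81861/305336]
x' = x̄ + K·y = [-648525/305336, -165195/76334, 526659/305336]
P' = (I − K·H)·P̄ = [772553/305336 281895/76334 -367887/305336; 281895/76334 215072/38167 -127725/76334; -367887/305336 -127725/76334 250873/305336]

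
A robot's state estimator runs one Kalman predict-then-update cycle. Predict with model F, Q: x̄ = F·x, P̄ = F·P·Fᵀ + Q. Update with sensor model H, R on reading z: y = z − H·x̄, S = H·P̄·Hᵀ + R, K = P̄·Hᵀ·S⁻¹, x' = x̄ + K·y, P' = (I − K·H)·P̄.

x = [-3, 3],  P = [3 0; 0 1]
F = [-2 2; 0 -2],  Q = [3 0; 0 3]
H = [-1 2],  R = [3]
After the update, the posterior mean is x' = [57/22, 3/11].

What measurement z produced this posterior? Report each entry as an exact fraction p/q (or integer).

x̄ = F·x = [12, -6]
P̄ = F·P·Fᵀ + Q = [19 -4; -4 7]
S = H·P̄·Hᵀ + R = [66]
K = P̄·Hᵀ·S⁻¹ = [-9/22; 3/11]
x' − x̄ = [-207/22, 69/11] = K·y
y = (KᵀK)⁻¹·Kᵀ·(x' − x̄) = [23]
z = y + H·x̄ = [23] + [-24] = [-1]

z = [-1]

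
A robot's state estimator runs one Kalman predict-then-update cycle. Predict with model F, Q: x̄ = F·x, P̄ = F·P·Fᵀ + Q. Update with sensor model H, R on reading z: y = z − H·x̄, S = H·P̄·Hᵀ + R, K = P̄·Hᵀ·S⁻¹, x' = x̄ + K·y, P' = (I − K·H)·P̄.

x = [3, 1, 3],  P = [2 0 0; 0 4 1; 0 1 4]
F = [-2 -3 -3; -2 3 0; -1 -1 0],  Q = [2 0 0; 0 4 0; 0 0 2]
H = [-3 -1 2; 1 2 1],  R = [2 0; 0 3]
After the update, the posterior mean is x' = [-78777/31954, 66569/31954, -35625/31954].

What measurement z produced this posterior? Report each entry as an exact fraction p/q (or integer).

x̄ = F·x = [-18, -3, -4]
P̄ = F·P·Fᵀ + Q = [100 -37 19; -37 48 -8; 19 -8 8]
S = H·P̄·Hᵀ + R = [564 -164; -164 161]
K = P̄·Hᵀ·S⁻¹ = [-28845/63908 -2880/15977; 15931/63908 9118/15977; -3509/63908 198/15977]
x' − x̄ = [496395/31954, 162431/31954, 92191/31954] = K·y
y = (KᵀK)⁻¹·Kᵀ·(x' − x̄) = [-46, 29]
z = y + H·x̄ = [-46, 29] + [49, -28] = [3, 1]

z = [3, 1]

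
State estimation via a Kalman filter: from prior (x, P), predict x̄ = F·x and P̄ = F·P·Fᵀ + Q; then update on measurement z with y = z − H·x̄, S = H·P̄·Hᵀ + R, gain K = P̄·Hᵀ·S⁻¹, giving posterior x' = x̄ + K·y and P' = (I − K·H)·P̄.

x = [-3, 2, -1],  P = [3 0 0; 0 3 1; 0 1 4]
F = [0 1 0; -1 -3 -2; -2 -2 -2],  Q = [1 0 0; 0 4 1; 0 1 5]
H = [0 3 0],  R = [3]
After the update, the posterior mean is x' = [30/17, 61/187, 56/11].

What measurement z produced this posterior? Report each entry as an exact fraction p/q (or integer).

x̄ = F·x = [2, -1, 4]
P̄ = F·P·Fᵀ + Q = [4 -11 -8; -11 62 51; -8 51 53]
S = H·P̄·Hᵀ + R = [561]
K = P̄·Hᵀ·S⁻¹ = [-1/17; 62/187; 3/11]
x' − x̄ = [-4/17, 248/187, 12/11] = K·y
y = (KᵀK)⁻¹·Kᵀ·(x' − x̄) = [4]
z = y + H·x̄ = [4] + [-3] = [1]

z = [1]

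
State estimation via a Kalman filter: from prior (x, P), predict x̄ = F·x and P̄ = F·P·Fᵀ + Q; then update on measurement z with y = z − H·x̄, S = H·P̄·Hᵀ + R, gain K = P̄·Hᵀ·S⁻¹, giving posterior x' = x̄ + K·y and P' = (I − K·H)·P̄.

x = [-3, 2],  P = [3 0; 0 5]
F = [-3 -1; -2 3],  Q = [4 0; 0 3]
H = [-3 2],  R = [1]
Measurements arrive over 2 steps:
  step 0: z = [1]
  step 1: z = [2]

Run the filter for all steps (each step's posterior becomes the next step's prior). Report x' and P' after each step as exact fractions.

step 0: x̄ = F·x = [7, 12]
step 0: P̄ = F·P·Fᵀ + Q = [36 3; 3 60]
step 0: y = z − H·x̄ = [-2]
step 0: S = H·P̄·Hᵀ + R = [529]
step 0: K = P̄·Hᵀ·S⁻¹ = [-102/529; 111/529]
step 0: x' = x̄ + K·y = [3907/529, 6126/529]
step 0: P' = (I − K·H)·P̄ = [8640/529 12909/529; 12909/529 19419/529]
step 1: x̄ = F·x = [-17847/529, 10564/529]
step 1: P̄ = F·P·Fᵀ + Q = [176749/529 -96780/529; -96780/529 56010/529]
step 1: y = z − H·x̄ = [-73611/529]
step 1: S = H·P̄·Hᵀ + R = [2976670/529]
step 1: K = P̄·Hᵀ·S⁻¹ = [-723807/2976670; 40236/297667]
step 1: x' = x̄ + K·y = [294003/2976670, 345448/297667]
step 1: P' = (I − K·H)·P̄ = [4209589/2976670 595248/297667; 595248/297667 912990/297667]

step 0: x' = [3907/529, 6126/529], P' = [8640/529 12909/529; 12909/529 19419/529]
step 1: x' = [294003/2976670, 345448/297667], P' = [4209589/2976670 595248/297667; 595248/297667 912990/297667]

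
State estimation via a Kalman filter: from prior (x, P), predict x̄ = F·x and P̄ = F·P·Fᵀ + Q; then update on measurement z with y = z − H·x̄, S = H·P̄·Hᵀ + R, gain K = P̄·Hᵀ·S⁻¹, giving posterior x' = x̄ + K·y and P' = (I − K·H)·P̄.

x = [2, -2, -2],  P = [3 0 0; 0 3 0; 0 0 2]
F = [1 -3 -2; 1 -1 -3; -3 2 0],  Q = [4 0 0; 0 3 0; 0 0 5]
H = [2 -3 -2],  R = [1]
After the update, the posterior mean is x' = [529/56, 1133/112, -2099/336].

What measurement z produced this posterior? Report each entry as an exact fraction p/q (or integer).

x̄ = F·x = [12, 10, -10]
P̄ = F·P·Fᵀ + Q = [42 24 -27; 24 27 -15; -27 -15 44]
S = H·P̄·Hᵀ + R = [336]
K = P̄·Hᵀ·S⁻¹ = [11/56; -1/112; -97/336]
x' − x̄ = [-143/56, 13/112, 1261/336] = K·y
y = (KᵀK)⁻¹·Kᵀ·(x' − x̄) = [-13]
z = y + H·x̄ = [-13] + [14] = [1]

z = [1]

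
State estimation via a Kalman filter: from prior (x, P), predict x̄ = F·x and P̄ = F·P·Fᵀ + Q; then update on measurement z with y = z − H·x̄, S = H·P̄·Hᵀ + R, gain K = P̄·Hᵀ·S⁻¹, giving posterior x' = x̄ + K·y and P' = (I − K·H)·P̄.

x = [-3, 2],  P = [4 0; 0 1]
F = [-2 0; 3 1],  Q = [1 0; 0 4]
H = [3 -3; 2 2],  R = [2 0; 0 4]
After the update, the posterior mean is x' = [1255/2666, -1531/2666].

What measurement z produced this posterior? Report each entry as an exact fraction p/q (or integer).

x̄ = F·x = [6, -7]
P̄ = F·P·Fᵀ + Q = [17 -24; -24 41]
S = H·P̄·Hᵀ + R = [956 -144; -144 44]
K = P̄·Hᵀ·S⁻¹ = [849/5332 541/2666; -921/5332 553/2666]
x' − x̄ = [-14741/2666, 17131/2666] = K·y
y = (KᵀK)⁻¹·Kᵀ·(x' − x̄) = [-36, 1]
z = y + H·x̄ = [-36, 1] + [39, -2] = [3, -1]

z = [3, -1]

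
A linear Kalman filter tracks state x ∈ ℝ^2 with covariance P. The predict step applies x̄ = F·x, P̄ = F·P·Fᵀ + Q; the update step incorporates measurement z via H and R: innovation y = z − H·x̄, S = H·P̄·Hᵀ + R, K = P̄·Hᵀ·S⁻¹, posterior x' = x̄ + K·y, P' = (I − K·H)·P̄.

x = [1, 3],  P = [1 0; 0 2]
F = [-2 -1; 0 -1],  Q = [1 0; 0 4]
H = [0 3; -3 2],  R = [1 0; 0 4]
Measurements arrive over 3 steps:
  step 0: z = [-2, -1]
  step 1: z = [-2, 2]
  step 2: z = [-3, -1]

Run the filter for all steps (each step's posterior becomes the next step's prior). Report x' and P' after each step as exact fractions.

step 0: x̄ = F·x = [-5, -3]
step 0: P̄ = F·P·Fᵀ + Q = [7 2; 2 6]
step 0: y = z − H·x̄ = [7, -10]
step 0: S = H·P̄·Hᵀ + R = [55 18; 18 67]
step 0: K = P̄·Hᵀ·S⁻¹ = [708/3361 -1043/3361; 1098/3361 6/3361]
step 0: x' = x̄ + K·y = [-1419/3361, -2457/3361]
step 0: P' = (I − K·H)·P̄ = [1548/3361 236/3361; 236/3361 366/3361]
step 1: x̄ = F·x = [5295/3361, 2457/3361]
step 1: P̄ = F·P·Fᵀ + Q = [10863/3361 838/3361; 838/3361 13810/3361]
step 1: y = z − H·x̄ = [-14093/3361, 17693/3361]
step 1: S = H·P̄·Hᵀ + R = [127651/3361 75318/3361; 75318/3361 156395/3361]
step 1: K = P̄·Hᵀ·S⁻¹ = [809724/4252061 -1230415/4252061; 1365222/4252061 25106/4252061]
step 1: x' = x̄ + K·y = [-3173612/4252061, -2483951/4252061]
step 1: P' = (I − K·H)·P̄ = [1820492/4252061 269908/4252061; 269908/4252061 455074/4252061]
step 2: x̄ = F·x = [8831175/4252061, 2483951/4252061]
step 2: P̄ = F·P·Fᵀ + Q = [13068735/4252061 994890/4252061; 994890/4252061 17463318/4252061]
step 2: y = z − H·x̄ = [-20208036/4252061, 17273562/4252061]
step 2: S = H·P̄·Hᵀ + R = [161421923/4252061 95825898/4252061; 95825898/4252061 192541451/4252061]
step 2: K = P̄·Hᵀ·S⁻¹ = [973873620/5149928129 -1480118835/5149928129; 1652462226/5149928129 31941966/5149928129]
step 2: x' = x̄ + K·y = [54777885/5149928129, -4715147665/5149928129]
step 2: P' = (I − K·H)·P̄ = [2189908140/5149928129 324624540/5149928129; 324624540/5149928129 550820742/5149928129]

step 0: x' = [-1419/3361, -2457/3361], P' = [1548/3361 236/3361; 236/3361 366/3361]
step 1: x' = [-3173612/4252061, -2483951/4252061], P' = [1820492/4252061 269908/4252061; 269908/4252061 455074/4252061]
step 2: x' = [54777885/5149928129, -4715147665/5149928129], P' = [2189908140/5149928129 324624540/5149928129; 324624540/5149928129 550820742/5149928129]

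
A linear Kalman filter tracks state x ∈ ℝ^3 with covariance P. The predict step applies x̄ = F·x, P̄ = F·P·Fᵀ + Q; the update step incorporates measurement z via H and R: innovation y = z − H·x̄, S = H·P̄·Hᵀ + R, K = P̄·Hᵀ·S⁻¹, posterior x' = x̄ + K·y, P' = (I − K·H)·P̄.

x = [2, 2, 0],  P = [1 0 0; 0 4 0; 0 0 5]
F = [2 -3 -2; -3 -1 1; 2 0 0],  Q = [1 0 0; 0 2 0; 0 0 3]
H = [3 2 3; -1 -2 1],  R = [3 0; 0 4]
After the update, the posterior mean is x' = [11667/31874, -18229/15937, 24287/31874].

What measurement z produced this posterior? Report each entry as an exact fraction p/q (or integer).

z = [1, 2]

x̄ = F·x = [-2, -8, 4]
P̄ = F·P·Fᵀ + Q = [61 -4 4; -4 20 -6; 4 -6 7]
S = H·P̄·Hᵀ + R = [647 -186; -186 152]
K = P̄·Hᵀ·S⁻¹ = [9655/31874 3079/63748; -1573/15937 -12657/31874; 2991/31874 13611/63748]
x' − x̄ = [75415/31874, 109267/15937, -103209/31874] = K·y
y = (KᵀK)⁻¹·Kᵀ·(x' − x̄) = [11, -20]
z = y + H·x̄ = [11, -20] + [-10, 22] = [1, 2]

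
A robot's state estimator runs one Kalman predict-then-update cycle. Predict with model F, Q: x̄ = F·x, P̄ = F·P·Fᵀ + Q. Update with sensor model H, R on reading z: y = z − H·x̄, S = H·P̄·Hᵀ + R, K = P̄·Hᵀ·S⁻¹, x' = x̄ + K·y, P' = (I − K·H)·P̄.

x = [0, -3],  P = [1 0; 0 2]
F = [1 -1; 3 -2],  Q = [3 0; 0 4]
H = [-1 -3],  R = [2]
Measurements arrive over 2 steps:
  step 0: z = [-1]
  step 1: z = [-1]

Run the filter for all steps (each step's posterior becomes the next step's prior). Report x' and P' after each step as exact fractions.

step 0: x̄ = F·x = [3, 6]
step 0: P̄ = F·P·Fᵀ + Q = [6 7; 7 21]
step 0: y = z − H·x̄ = [20]
step 0: S = H·P̄·Hᵀ + R = [239]
step 0: K = P̄·Hᵀ·S⁻¹ = [-27/239; -70/239]
step 0: x' = x̄ + K·y = [177/239, 34/239]
step 0: P' = (I − K·H)·P̄ = [705/239 -217/239; -217/239 119/239]
step 1: x̄ = F·x = [143/239, 463/239]
step 1: P̄ = F·P·Fᵀ + Q = [1975/239 3438/239; 3438/239 10381/239]
step 1: y = z − H·x̄ = [1293/239]
step 1: S = H·P̄·Hᵀ + R = [116510/239]
step 1: K = P̄·Hᵀ·S⁻¹ = [-12289/116510; -34581/116510]
step 1: x' = x̄ + K·y = [3227/116510, 38623/116510]
step 1: P' = (I − K·H)·P̄ = [330911/116510 -102111/116510; -102111/116510 57091/116510]

step 0: x' = [177/239, 34/239], P' = [705/239 -217/239; -217/239 119/239]
step 1: x' = [3227/116510, 38623/116510], P' = [330911/116510 -102111/116510; -102111/116510 57091/116510]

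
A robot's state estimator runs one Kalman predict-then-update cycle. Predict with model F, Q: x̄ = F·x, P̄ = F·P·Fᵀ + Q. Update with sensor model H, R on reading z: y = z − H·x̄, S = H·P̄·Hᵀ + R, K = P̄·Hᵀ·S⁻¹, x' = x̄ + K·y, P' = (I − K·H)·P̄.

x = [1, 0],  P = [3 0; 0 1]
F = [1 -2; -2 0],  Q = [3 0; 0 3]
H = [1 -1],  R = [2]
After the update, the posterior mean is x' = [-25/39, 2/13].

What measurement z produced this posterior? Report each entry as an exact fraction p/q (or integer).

z = [-1]

x̄ = F·x = [1, -2]
P̄ = F·P·Fᵀ + Q = [10 -6; -6 15]
S = H·P̄·Hᵀ + R = [39]
K = P̄·Hᵀ·S⁻¹ = [16/39; -7/13]
x' − x̄ = [-64/39, 28/13] = K·y
y = (KᵀK)⁻¹·Kᵀ·(x' − x̄) = [-4]
z = y + H·x̄ = [-4] + [3] = [-1]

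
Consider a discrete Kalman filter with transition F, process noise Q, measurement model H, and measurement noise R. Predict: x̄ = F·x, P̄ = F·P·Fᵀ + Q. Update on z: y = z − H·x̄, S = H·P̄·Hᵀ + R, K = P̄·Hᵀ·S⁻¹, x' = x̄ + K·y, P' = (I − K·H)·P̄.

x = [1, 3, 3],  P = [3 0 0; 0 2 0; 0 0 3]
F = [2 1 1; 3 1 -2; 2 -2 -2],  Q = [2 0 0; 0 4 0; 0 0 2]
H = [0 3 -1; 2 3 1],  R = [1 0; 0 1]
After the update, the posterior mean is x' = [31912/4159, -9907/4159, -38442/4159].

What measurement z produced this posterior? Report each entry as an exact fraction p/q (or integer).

z = [2, -1]

x̄ = F·x = [8, 0, -10]
P̄ = F·P·Fᵀ + Q = [19 14 2; 14 45 26; 2 26 34]
S = H·P̄·Hᵀ + R = [284 451; 451 848]
K = P̄·Hᵀ·S⁻¹ = [-3062/37431 5248/37431; 7193/37431 4517/37431; -15004/37431 13100/37431]
x' − x̄ = [-1360/4159, -9907/4159, 3148/4159] = K·y
y = (KᵀK)⁻¹·Kᵀ·(x' − x̄) = [-8, -7]
z = y + H·x̄ = [-8, -7] + [10, 6] = [2, -1]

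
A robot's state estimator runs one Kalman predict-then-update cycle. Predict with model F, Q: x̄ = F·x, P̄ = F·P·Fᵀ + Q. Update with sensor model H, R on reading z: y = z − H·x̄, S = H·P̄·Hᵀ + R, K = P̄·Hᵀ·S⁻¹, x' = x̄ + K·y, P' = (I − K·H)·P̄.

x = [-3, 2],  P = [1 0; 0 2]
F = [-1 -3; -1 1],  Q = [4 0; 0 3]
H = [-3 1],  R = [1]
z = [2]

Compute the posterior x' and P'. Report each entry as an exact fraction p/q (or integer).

x' = [39/61, 242/61]
P' = [34/61 167/122; 167/122 1023/244]

x̄ = F·x = [-3, 5]
P̄ = F·P·Fᵀ + Q = [23 -5; -5 6]
y = z − H·x̄ = [-12]
S = H·P̄·Hᵀ + R = [244]
K = P̄·Hᵀ·S⁻¹ = [-37/122; 21/244]
x' = x̄ + K·y = [39/61, 242/61]
P' = (I − K·H)·P̄ = [34/61 167/122; 167/122 1023/244]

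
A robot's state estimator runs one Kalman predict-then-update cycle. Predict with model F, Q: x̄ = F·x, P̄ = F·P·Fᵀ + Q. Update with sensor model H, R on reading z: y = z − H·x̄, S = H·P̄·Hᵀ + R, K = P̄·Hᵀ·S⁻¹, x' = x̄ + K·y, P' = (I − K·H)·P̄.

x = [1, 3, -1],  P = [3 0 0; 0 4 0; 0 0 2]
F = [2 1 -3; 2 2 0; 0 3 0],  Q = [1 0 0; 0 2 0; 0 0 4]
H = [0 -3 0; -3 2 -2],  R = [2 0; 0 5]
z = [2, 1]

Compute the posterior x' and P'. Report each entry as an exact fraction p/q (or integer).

x' = [-1267/1336, -104/167, 147/334]
P' = [31543/4008 41/668 -11159/1002; 41/668 147/668 22/167; -11159/1002 22/167 8594/501]

x̄ = F·x = [8, 8, 9]
P̄ = F·P·Fᵀ + Q = [35 20 12; 20 30 24; 12 24 40]
y = z − H·x̄ = [26, 27]
S = H·P̄·Hᵀ + R = [272 144; 144 312]
K = P̄·Hᵀ·S⁻¹ = [-123/1336 -973/4008; -441/1336 -1/668; -33/167 -127/1002]
x' = x̄ + K·y = [-1267/1336, -104/167, 147/334]
P' = (I − K·H)·P̄ = [31543/4008 41/668 -11159/1002; 41/668 147/668 22/167; -11159/1002 22/167 8594/501]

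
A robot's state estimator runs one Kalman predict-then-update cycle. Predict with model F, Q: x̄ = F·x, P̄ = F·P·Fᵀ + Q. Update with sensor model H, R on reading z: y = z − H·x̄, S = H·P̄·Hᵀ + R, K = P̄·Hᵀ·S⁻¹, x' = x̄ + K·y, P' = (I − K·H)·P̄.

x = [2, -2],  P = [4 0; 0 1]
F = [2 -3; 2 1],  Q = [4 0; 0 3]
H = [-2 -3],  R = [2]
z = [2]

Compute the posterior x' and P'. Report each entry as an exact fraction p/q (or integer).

x̄ = F·x = [10, 2]
P̄ = F·P·Fᵀ + Q = [29 13; 13 20]
y = z − H·x̄ = [28]
S = H·P̄·Hᵀ + R = [454]
K = P̄·Hᵀ·S⁻¹ = [-97/454; -43/227]
x' = x̄ + K·y = [912/227, -750/227]
P' = (I − K·H)·P̄ = [3757/454 -1220/227; -1220/227 842/227]

x' = [912/227, -750/227]
P' = [3757/454 -1220/227; -1220/227 842/227]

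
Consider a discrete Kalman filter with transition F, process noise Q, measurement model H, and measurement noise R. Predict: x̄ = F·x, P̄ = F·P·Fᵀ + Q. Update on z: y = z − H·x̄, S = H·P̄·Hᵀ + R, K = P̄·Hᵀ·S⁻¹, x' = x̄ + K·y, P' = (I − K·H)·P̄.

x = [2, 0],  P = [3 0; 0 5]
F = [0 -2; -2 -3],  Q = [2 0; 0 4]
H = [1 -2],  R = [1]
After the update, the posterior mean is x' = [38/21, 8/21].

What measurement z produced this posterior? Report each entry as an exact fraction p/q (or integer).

x̄ = F·x = [0, -4]
P̄ = F·P·Fᵀ + Q = [22 30; 30 61]
S = H·P̄·Hᵀ + R = [147]
K = P̄·Hᵀ·S⁻¹ = [-38/147; -92/147]
x' − x̄ = [38/21, 92/21] = K·y
y = (KᵀK)⁻¹·Kᵀ·(x' − x̄) = [-7]
z = y + H·x̄ = [-7] + [8] = [1]

z = [1]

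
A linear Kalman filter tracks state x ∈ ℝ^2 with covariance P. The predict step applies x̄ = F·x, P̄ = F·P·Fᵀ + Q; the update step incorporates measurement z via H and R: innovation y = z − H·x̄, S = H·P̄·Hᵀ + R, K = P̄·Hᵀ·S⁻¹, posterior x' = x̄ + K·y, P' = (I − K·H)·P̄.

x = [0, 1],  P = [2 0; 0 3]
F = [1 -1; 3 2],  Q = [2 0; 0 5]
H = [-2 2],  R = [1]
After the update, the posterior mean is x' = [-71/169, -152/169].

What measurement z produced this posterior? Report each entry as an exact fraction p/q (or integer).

x̄ = F·x = [-1, 2]
P̄ = F·P·Fᵀ + Q = [7 0; 0 35]
S = H·P̄·Hᵀ + R = [169]
K = P̄·Hᵀ·S⁻¹ = [-14/169; 70/169]
x' − x̄ = [98/169, -490/169] = K·y
y = (KᵀK)⁻¹·Kᵀ·(x' − x̄) = [-7]
z = y + H·x̄ = [-7] + [6] = [-1]

z = [-1]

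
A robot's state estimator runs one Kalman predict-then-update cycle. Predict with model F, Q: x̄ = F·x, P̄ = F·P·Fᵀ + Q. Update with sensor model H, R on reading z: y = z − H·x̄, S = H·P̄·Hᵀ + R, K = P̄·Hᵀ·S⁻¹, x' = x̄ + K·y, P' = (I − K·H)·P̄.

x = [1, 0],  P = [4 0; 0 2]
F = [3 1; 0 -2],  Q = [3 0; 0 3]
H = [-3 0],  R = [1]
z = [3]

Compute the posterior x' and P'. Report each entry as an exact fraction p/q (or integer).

x' = [-183/185, 72/185]
P' = [41/370 -2/185; -2/185 1963/185]

x̄ = F·x = [3, 0]
P̄ = F·P·Fᵀ + Q = [41 -4; -4 11]
y = z − H·x̄ = [12]
S = H·P̄·Hᵀ + R = [370]
K = P̄·Hᵀ·S⁻¹ = [-123/370; 6/185]
x' = x̄ + K·y = [-183/185, 72/185]
P' = (I − K·H)·P̄ = [41/370 -2/185; -2/185 1963/185]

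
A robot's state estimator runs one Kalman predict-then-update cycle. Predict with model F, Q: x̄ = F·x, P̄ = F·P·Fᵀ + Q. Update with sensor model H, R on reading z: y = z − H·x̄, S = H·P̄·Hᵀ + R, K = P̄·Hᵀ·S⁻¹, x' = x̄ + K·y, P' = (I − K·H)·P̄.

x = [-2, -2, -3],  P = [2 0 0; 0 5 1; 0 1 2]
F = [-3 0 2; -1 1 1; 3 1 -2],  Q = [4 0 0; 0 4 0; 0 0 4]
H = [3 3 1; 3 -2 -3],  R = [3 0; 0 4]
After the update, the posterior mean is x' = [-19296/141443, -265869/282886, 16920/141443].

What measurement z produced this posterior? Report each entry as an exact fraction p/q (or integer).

z = [-3, 1]

x̄ = F·x = [0, -3, -2]
P̄ = F·P·Fᵀ + Q = [30 12 -24; 12 15 -6; -24 -6 31]
S = H·P̄·Hᵀ + R = [475 333; 333 829]
K = P̄·Hᵀ·S⁻¹ = [19302/141443 15792/141443; 54183/282886 -13575/282886; 1019/141443 -26514/141443]
x' − x̄ = [-19296/141443, 582789/282886, 299806/141443] = K·y
y = (KᵀK)⁻¹·Kᵀ·(x' − x̄) = [8, -11]
z = y + H·x̄ = [8, -11] + [-11, 12] = [-3, 1]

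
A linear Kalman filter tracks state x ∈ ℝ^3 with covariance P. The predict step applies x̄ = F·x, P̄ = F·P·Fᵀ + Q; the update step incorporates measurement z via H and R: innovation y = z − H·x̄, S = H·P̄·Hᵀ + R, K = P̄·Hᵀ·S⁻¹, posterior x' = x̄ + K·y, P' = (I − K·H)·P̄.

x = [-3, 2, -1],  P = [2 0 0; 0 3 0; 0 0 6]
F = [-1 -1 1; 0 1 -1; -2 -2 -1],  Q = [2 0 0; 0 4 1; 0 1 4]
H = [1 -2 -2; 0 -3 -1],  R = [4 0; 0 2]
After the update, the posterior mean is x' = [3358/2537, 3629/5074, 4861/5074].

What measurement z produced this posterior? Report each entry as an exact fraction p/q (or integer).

z = [-2, -3]

x̄ = F·x = [0, 3, 3]
P̄ = F·P·Fᵀ + Q = [13 -9 4; -9 13 1; 4 1 30]
S = H·P̄·Hᵀ + R = [217 169; 169 155]
K = P̄·Hᵀ·S⁻¹ = [-161/2537 552/2537; 1025/5074 -2427/5074; -3413/5074 2641/5074]
x' − x̄ = [3358/2537, -11593/5074, -10361/5074] = K·y
y = (KᵀK)⁻¹·Kᵀ·(x' − x̄) = [10, 9]
z = y + H·x̄ = [10, 9] + [-12, -12] = [-2, -3]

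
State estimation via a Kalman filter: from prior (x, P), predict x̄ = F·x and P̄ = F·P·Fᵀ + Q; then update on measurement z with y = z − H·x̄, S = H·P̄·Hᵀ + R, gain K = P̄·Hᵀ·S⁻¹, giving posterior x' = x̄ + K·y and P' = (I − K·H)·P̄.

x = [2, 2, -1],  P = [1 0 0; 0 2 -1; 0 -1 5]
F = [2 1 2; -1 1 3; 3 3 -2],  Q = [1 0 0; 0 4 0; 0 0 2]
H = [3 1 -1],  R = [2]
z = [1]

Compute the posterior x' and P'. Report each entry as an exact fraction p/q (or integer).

x̄ = F·x = [4, -3, 14]
P̄ = F·P·Fᵀ + Q = [23 25 -12; 25 46 -34; -12 -34 61]
y = z − H·x̄ = [6]
S = H·P̄·Hᵀ + R = [606]
K = P̄·Hᵀ·S⁻¹ = [53/303; 155/606; -131/606]
x' = x̄ + K·y = [510/101, -148/101, 1283/101]
P' = (I − K·H)·P̄ = [1351/303 -640/303 3307/303; -640/303 3851/606 -299/606; 3307/303 -299/606 19805/606]

x' = [510/101, -148/101, 1283/101]
P' = [1351/303 -640/303 3307/303; -640/303 3851/606 -299/606; 3307/303 -299/606 19805/606]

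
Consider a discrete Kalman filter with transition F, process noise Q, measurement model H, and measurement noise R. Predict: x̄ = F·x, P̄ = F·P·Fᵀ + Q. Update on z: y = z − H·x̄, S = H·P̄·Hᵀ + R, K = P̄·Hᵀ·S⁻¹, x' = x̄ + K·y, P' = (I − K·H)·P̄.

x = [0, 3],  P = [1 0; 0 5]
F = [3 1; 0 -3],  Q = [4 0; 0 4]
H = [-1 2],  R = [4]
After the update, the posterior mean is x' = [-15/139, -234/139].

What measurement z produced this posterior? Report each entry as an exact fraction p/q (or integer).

x̄ = F·x = [3, -9]
P̄ = F·P·Fᵀ + Q = [18 -15; -15 49]
S = H·P̄·Hᵀ + R = [278]
K = P̄·Hᵀ·S⁻¹ = [-24/139; 113/278]
x' − x̄ = [-432/139, 1017/139] = K·y
y = (KᵀK)⁻¹·Kᵀ·(x' − x̄) = [18]
z = y + H·x̄ = [18] + [-21] = [-3]

z = [-3]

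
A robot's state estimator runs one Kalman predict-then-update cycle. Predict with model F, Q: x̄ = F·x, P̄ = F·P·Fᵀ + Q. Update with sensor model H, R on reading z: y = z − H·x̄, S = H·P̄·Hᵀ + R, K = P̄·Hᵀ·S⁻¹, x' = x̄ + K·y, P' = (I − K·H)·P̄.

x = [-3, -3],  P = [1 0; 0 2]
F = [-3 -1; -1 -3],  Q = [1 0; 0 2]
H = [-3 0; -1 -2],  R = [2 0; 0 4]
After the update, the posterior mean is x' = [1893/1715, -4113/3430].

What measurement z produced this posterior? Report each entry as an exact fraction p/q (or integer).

z = [-3, 2]

x̄ = F·x = [12, 12]
P̄ = F·P·Fᵀ + Q = [12 9; 9 21]
S = H·P̄·Hᵀ + R = [110 90; 90 136]
K = P̄·Hᵀ·S⁻¹ = [-549/1715 -3/343; 459/3430 -159/343]
x' − x̄ = [-18687/1715, -45273/3430] = K·y
y = (KᵀK)⁻¹·Kᵀ·(x' − x̄) = [33, 38]
z = y + H·x̄ = [33, 38] + [-36, -36] = [-3, 2]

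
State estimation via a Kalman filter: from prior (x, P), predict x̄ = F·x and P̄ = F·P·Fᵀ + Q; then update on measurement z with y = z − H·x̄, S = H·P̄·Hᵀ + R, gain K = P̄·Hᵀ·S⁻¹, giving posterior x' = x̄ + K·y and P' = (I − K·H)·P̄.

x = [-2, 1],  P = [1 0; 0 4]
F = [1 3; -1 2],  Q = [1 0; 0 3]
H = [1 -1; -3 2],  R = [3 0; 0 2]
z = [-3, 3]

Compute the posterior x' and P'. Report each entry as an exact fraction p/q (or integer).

x̄ = F·x = [1, 4]
P̄ = F·P·Fᵀ + Q = [38 23; 23 20]
y = z − H·x̄ = [0, -2]
S = H·P̄·Hᵀ + R = [15 -39; -39 148]
K = P̄·Hᵀ·S⁻¹ = [-144/233 -145/233; -229/233 -106/233]
x' = x̄ + K·y = [523/233, 1144/233]
P' = (I − K·H)·P̄ = [1154/233 1586/233; 1586/233 2273/233]

x' = [523/233, 1144/233]
P' = [1154/233 1586/233; 1586/233 2273/233]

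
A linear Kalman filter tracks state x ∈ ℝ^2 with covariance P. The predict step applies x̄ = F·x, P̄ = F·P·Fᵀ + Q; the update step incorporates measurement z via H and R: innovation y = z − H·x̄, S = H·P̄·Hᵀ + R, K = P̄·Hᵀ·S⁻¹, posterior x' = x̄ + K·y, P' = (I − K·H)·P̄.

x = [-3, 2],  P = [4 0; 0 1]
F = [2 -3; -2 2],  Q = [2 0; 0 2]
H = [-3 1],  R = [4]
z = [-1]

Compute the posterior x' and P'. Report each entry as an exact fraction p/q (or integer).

x' = [29/401, -126/401]
P' = [218/401 242/401; 242/401 1078/401]

x̄ = F·x = [-12, 10]
P̄ = F·P·Fᵀ + Q = [27 -22; -22 22]
y = z − H·x̄ = [-47]
S = H·P̄·Hᵀ + R = [401]
K = P̄·Hᵀ·S⁻¹ = [-103/401; 88/401]
x' = x̄ + K·y = [29/401, -126/401]
P' = (I − K·H)·P̄ = [218/401 242/401; 242/401 1078/401]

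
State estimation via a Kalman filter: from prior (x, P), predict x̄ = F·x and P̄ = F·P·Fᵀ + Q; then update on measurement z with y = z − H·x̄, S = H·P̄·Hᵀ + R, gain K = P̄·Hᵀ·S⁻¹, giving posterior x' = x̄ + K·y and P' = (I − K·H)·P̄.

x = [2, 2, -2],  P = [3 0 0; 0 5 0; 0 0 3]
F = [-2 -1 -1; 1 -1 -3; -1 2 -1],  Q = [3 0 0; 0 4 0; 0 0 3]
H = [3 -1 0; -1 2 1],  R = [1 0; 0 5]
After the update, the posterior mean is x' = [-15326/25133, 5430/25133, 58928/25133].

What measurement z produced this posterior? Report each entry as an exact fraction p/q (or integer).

x̄ = F·x = [-4, 6, 4]
P̄ = F·P·Fᵀ + Q = [23 8 -1; 8 39 -4; -1 -4 29]
S = H·P̄·Hᵀ + R = [199 -90; -90 167]
K = P̄·Hᵀ·S⁻¹ = [9467/25133 3898/25133; 3435/25133 11784/25133; 2147/25133 4468/25133]
x' − x̄ = [85206/25133, -145368/25133, -41604/25133] = K·y
y = (KᵀK)⁻¹·Kᵀ·(x' − x̄) = [16, -17]
z = y + H·x̄ = [16, -17] + [-18, 20] = [-2, 3]

z = [-2, 3]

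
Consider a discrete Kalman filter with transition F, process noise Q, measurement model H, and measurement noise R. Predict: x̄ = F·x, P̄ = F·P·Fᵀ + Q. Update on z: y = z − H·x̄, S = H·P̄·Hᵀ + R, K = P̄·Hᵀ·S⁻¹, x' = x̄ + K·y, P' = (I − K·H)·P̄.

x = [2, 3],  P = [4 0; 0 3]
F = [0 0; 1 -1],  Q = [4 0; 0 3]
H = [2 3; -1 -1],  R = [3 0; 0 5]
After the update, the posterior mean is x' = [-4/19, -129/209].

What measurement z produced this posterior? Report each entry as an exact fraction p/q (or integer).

x̄ = F·x = [0, -1]
P̄ = F·P·Fᵀ + Q = [4 0; 0 10]
S = H·P̄·Hᵀ + R = [109 -38; -38 19]
K = P̄·Hᵀ·S⁻¹ = [0 -4/19; 10/33 50/627]
x' − x̄ = [-4/19, 80/209] = K·y
y = (KᵀK)⁻¹·Kᵀ·(x' − x̄) = [1, 1]
z = y + H·x̄ = [1, 1] + [-3, 1] = [-2, 2]

z = [-2, 2]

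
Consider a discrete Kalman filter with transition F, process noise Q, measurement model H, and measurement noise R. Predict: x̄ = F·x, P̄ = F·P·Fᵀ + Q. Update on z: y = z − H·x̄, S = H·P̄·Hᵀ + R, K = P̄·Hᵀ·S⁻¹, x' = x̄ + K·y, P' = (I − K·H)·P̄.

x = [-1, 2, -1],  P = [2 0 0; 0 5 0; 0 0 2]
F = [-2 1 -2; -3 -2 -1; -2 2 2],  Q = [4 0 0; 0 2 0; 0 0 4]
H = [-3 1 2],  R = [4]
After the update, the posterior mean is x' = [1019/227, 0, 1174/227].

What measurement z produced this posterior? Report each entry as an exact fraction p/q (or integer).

x̄ = F·x = [6, 0, 4]
P̄ = F·P·Fᵀ + Q = [25 6 10; 6 42 -12; 10 -12 40]
S = H·P̄·Hᵀ + R = [227]
K = P̄·Hᵀ·S⁻¹ = [-49/227; 0; 38/227]
x' − x̄ = [-343/227, 0, 266/227] = K·y
y = (KᵀK)⁻¹·Kᵀ·(x' − x̄) = [7]
z = y + H·x̄ = [7] + [-10] = [-3]

z = [-3]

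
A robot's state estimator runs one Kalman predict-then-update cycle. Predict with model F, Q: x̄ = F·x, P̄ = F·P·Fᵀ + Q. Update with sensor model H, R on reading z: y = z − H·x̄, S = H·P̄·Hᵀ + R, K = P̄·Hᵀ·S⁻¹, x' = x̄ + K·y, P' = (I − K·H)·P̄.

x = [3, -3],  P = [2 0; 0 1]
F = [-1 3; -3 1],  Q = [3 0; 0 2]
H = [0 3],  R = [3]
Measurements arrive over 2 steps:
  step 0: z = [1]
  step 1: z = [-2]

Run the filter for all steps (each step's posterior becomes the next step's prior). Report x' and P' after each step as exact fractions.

step 0: x' = [-435/64, 9/64], P' = [653/64 9/64; 9/64 21/64]
step 1: x' = [693/1798, -1063/1798], P' = [25088/4495 483/4495; 483/4495 1493/4495]

step 0: x̄ = F·x = [-12, -12]
step 0: P̄ = F·P·Fᵀ + Q = [14 9; 9 21]
step 0: y = z − H·x̄ = [37]
step 0: S = H·P̄·Hᵀ + R = [192]
step 0: K = P̄·Hᵀ·S⁻¹ = [9/64; 21/64]
step 0: x' = x̄ + K·y = [-435/64, 9/64]
step 0: P' = (I − K·H)·P̄ = [653/64 9/64; 9/64 21/64]
step 1: x̄ = F·x = [231/32, 657/32]
step 1: P̄ = F·P·Fᵀ + Q = [245/16 483/16; 483/16 1493/16]
step 1: y = z − H·x̄ = [-2035/32]
step 1: S = H·P̄·Hᵀ + R = [13485/16]
step 1: K = P̄·Hᵀ·S⁻¹ = [483/4495; 1493/4495]
step 1: x' = x̄ + K·y = [693/1798, -1063/1798]
step 1: P' = (I − K·H)·P̄ = [25088/4495 483/4495; 483/4495 1493/4495]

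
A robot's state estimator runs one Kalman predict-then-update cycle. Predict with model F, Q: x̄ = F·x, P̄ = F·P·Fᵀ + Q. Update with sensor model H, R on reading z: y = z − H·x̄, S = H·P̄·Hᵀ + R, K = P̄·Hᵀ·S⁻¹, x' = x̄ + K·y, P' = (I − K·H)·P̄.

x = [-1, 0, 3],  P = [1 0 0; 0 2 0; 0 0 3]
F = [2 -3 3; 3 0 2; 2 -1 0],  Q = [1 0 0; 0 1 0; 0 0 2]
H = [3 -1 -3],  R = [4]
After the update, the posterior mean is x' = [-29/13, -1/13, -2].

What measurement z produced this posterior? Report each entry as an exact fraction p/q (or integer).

z = [-1]

x̄ = F·x = [7, 3, -2]
P̄ = F·P·Fᵀ + Q = [50 24 10; 24 22 6; 10 6 8]
S = H·P̄·Hᵀ + R = [260]
K = P̄·Hᵀ·S⁻¹ = [24/65; 8/65; 0]
x' − x̄ = [-120/13, -40/13, 0] = K·y
y = (KᵀK)⁻¹·Kᵀ·(x' − x̄) = [-25]
z = y + H·x̄ = [-25] + [24] = [-1]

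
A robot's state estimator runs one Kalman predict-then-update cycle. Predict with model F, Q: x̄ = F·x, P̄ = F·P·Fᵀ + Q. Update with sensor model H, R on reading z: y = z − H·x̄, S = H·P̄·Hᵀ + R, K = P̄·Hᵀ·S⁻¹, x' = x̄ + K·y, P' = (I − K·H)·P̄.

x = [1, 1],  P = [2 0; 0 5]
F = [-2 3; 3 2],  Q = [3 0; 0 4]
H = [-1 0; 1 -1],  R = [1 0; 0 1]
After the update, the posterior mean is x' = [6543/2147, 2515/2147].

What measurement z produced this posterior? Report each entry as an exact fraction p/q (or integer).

x̄ = F·x = [1, 5]
P̄ = F·P·Fᵀ + Q = [56 18; 18 42]
S = H·P̄·Hᵀ + R = [57 -38; -38 63]
K = P̄·Hᵀ·S⁻¹ = [-2084/2147 2/113; -2046/2147 -108/113]
x' − x̄ = [4396/2147, -8220/2147] = K·y
y = (KᵀK)⁻¹·Kᵀ·(x' − x̄) = [-2, 6]
z = y + H·x̄ = [-2, 6] + [-1, -4] = [-3, 2]

z = [-3, 2]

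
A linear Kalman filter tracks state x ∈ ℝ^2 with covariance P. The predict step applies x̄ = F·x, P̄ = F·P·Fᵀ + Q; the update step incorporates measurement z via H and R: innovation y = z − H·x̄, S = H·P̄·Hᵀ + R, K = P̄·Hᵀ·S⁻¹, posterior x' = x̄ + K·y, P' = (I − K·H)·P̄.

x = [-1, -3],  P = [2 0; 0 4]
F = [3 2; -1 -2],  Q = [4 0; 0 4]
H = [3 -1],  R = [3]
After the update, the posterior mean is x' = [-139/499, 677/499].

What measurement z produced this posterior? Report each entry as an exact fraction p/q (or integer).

x̄ = F·x = [-9, 7]
P̄ = F·P·Fᵀ + Q = [38 -22; -22 22]
S = H·P̄·Hᵀ + R = [499]
K = P̄·Hᵀ·S⁻¹ = [136/499; -88/499]
x' − x̄ = [4352/499, -2816/499] = K·y
y = (KᵀK)⁻¹·Kᵀ·(x' − x̄) = [32]
z = y + H·x̄ = [32] + [-34] = [-2]

z = [-2]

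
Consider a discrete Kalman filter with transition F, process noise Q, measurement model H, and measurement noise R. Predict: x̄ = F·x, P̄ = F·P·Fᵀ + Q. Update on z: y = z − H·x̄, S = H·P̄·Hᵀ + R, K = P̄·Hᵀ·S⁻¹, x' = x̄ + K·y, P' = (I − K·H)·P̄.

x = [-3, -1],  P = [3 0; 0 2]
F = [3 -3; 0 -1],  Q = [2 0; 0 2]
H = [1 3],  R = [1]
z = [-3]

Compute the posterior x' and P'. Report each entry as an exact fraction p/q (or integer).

x' = [-6, 1]
P' = [283/24 -15/4; -15/4 13/10]

x̄ = F·x = [-6, 1]
P̄ = F·P·Fᵀ + Q = [47 6; 6 4]
y = z − H·x̄ = [0]
S = H·P̄·Hᵀ + R = [120]
K = P̄·Hᵀ·S⁻¹ = [13/24; 3/20]
x' = x̄ + K·y = [-6, 1]
P' = (I − K·H)·P̄ = [283/24 -15/4; -15/4 13/10]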